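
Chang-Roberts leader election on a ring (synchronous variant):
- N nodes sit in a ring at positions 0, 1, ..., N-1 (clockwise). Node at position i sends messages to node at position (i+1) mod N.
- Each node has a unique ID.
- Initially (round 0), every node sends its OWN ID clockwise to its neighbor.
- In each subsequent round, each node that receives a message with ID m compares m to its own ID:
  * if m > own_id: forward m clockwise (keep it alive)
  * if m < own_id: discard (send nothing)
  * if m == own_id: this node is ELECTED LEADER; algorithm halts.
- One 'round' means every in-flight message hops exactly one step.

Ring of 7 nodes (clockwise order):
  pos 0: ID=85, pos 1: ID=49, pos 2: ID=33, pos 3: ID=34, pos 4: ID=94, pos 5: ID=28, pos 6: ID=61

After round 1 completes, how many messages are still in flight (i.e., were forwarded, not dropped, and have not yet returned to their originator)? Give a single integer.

Answer: 3

Derivation:
Round 1: pos1(id49) recv 85: fwd; pos2(id33) recv 49: fwd; pos3(id34) recv 33: drop; pos4(id94) recv 34: drop; pos5(id28) recv 94: fwd; pos6(id61) recv 28: drop; pos0(id85) recv 61: drop
After round 1: 3 messages still in flight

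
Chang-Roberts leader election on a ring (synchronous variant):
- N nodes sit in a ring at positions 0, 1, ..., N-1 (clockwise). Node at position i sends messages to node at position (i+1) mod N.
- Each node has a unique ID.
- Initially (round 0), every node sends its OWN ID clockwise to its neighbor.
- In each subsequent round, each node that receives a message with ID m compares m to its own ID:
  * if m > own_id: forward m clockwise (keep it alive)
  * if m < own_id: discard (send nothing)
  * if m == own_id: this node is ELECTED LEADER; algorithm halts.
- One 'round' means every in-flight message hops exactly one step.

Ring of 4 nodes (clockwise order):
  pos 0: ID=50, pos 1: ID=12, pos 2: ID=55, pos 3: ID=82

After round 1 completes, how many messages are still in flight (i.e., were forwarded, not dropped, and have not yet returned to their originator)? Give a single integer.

Round 1: pos1(id12) recv 50: fwd; pos2(id55) recv 12: drop; pos3(id82) recv 55: drop; pos0(id50) recv 82: fwd
After round 1: 2 messages still in flight

Answer: 2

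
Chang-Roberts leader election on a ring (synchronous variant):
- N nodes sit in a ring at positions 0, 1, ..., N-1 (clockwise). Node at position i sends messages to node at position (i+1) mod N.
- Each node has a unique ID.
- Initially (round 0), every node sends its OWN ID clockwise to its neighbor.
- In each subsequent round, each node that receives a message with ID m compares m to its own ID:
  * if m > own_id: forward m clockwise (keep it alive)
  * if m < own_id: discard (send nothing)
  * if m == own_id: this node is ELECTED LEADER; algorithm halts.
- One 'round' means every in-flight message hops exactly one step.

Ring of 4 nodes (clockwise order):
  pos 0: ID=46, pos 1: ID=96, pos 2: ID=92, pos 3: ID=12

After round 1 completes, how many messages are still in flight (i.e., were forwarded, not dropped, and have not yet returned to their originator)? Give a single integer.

Answer: 2

Derivation:
Round 1: pos1(id96) recv 46: drop; pos2(id92) recv 96: fwd; pos3(id12) recv 92: fwd; pos0(id46) recv 12: drop
After round 1: 2 messages still in flight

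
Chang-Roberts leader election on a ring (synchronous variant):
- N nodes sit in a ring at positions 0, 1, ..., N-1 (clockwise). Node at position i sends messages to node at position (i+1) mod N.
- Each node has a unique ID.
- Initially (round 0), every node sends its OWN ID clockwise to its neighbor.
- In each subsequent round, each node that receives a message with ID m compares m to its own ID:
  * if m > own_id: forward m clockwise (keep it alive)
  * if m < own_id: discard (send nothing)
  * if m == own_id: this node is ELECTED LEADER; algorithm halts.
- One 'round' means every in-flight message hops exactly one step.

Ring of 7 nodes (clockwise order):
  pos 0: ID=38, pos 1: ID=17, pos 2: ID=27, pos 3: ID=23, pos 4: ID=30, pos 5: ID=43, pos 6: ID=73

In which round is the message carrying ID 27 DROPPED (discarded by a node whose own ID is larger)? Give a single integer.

Answer: 2

Derivation:
Round 1: pos1(id17) recv 38: fwd; pos2(id27) recv 17: drop; pos3(id23) recv 27: fwd; pos4(id30) recv 23: drop; pos5(id43) recv 30: drop; pos6(id73) recv 43: drop; pos0(id38) recv 73: fwd
Round 2: pos2(id27) recv 38: fwd; pos4(id30) recv 27: drop; pos1(id17) recv 73: fwd
Round 3: pos3(id23) recv 38: fwd; pos2(id27) recv 73: fwd
Round 4: pos4(id30) recv 38: fwd; pos3(id23) recv 73: fwd
Round 5: pos5(id43) recv 38: drop; pos4(id30) recv 73: fwd
Round 6: pos5(id43) recv 73: fwd
Round 7: pos6(id73) recv 73: ELECTED
Message ID 27 originates at pos 2; dropped at pos 4 in round 2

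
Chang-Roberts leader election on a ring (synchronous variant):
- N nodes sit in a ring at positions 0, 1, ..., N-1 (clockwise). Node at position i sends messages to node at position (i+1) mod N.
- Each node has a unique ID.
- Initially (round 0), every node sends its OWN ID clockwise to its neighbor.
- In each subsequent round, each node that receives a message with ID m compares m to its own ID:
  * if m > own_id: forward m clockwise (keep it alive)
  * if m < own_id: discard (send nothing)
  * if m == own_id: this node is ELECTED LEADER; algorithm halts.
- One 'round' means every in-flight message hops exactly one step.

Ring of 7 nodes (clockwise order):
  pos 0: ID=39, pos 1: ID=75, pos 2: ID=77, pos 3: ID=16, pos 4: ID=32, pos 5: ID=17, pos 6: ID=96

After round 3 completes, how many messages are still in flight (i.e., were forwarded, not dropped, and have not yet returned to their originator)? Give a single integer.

Round 1: pos1(id75) recv 39: drop; pos2(id77) recv 75: drop; pos3(id16) recv 77: fwd; pos4(id32) recv 16: drop; pos5(id17) recv 32: fwd; pos6(id96) recv 17: drop; pos0(id39) recv 96: fwd
Round 2: pos4(id32) recv 77: fwd; pos6(id96) recv 32: drop; pos1(id75) recv 96: fwd
Round 3: pos5(id17) recv 77: fwd; pos2(id77) recv 96: fwd
After round 3: 2 messages still in flight

Answer: 2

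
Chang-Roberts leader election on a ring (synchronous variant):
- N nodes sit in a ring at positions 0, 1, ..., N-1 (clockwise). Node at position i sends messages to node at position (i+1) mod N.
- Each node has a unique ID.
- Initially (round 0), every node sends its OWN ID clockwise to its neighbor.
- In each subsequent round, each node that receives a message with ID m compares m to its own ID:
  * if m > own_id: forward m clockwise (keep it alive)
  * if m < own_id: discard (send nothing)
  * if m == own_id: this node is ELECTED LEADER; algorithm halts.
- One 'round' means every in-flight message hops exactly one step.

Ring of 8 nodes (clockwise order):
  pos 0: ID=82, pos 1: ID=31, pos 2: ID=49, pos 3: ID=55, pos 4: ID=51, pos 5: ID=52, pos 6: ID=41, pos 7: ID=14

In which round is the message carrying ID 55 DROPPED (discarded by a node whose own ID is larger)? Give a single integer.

Answer: 5

Derivation:
Round 1: pos1(id31) recv 82: fwd; pos2(id49) recv 31: drop; pos3(id55) recv 49: drop; pos4(id51) recv 55: fwd; pos5(id52) recv 51: drop; pos6(id41) recv 52: fwd; pos7(id14) recv 41: fwd; pos0(id82) recv 14: drop
Round 2: pos2(id49) recv 82: fwd; pos5(id52) recv 55: fwd; pos7(id14) recv 52: fwd; pos0(id82) recv 41: drop
Round 3: pos3(id55) recv 82: fwd; pos6(id41) recv 55: fwd; pos0(id82) recv 52: drop
Round 4: pos4(id51) recv 82: fwd; pos7(id14) recv 55: fwd
Round 5: pos5(id52) recv 82: fwd; pos0(id82) recv 55: drop
Round 6: pos6(id41) recv 82: fwd
Round 7: pos7(id14) recv 82: fwd
Round 8: pos0(id82) recv 82: ELECTED
Message ID 55 originates at pos 3; dropped at pos 0 in round 5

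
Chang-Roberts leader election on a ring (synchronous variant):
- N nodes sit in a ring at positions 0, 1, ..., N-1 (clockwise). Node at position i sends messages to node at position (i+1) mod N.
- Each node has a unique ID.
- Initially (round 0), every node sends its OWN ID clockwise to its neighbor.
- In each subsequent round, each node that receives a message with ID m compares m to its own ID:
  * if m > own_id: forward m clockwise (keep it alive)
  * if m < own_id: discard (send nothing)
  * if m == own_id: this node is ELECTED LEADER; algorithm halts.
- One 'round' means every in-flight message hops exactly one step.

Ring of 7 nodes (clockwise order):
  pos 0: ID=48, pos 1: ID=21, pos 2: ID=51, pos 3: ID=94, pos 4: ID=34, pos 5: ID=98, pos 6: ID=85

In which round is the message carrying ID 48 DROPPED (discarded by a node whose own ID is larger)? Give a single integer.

Round 1: pos1(id21) recv 48: fwd; pos2(id51) recv 21: drop; pos3(id94) recv 51: drop; pos4(id34) recv 94: fwd; pos5(id98) recv 34: drop; pos6(id85) recv 98: fwd; pos0(id48) recv 85: fwd
Round 2: pos2(id51) recv 48: drop; pos5(id98) recv 94: drop; pos0(id48) recv 98: fwd; pos1(id21) recv 85: fwd
Round 3: pos1(id21) recv 98: fwd; pos2(id51) recv 85: fwd
Round 4: pos2(id51) recv 98: fwd; pos3(id94) recv 85: drop
Round 5: pos3(id94) recv 98: fwd
Round 6: pos4(id34) recv 98: fwd
Round 7: pos5(id98) recv 98: ELECTED
Message ID 48 originates at pos 0; dropped at pos 2 in round 2

Answer: 2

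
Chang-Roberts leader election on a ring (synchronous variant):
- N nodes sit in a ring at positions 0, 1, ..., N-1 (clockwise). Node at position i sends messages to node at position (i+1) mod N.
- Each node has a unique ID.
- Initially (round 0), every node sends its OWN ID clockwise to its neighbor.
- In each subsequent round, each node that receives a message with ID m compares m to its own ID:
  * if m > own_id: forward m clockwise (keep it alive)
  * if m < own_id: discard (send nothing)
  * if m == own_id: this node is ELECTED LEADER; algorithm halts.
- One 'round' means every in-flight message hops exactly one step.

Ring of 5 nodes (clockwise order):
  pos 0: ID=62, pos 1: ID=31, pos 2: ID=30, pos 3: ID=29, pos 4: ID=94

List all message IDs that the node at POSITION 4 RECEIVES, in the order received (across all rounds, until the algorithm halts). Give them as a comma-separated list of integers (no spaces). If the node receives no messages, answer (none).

Round 1: pos1(id31) recv 62: fwd; pos2(id30) recv 31: fwd; pos3(id29) recv 30: fwd; pos4(id94) recv 29: drop; pos0(id62) recv 94: fwd
Round 2: pos2(id30) recv 62: fwd; pos3(id29) recv 31: fwd; pos4(id94) recv 30: drop; pos1(id31) recv 94: fwd
Round 3: pos3(id29) recv 62: fwd; pos4(id94) recv 31: drop; pos2(id30) recv 94: fwd
Round 4: pos4(id94) recv 62: drop; pos3(id29) recv 94: fwd
Round 5: pos4(id94) recv 94: ELECTED

Answer: 29,30,31,62,94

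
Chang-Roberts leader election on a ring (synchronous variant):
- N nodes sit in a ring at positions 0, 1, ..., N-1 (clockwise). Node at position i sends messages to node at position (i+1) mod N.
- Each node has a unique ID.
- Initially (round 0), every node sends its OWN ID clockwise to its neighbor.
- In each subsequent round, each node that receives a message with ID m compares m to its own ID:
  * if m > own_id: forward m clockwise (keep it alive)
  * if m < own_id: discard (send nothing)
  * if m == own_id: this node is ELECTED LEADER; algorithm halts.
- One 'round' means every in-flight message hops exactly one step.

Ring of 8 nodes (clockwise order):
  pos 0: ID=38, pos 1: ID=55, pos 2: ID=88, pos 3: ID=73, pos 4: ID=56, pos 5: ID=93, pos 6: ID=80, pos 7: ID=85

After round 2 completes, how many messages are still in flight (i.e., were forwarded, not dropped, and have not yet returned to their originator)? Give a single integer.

Answer: 3

Derivation:
Round 1: pos1(id55) recv 38: drop; pos2(id88) recv 55: drop; pos3(id73) recv 88: fwd; pos4(id56) recv 73: fwd; pos5(id93) recv 56: drop; pos6(id80) recv 93: fwd; pos7(id85) recv 80: drop; pos0(id38) recv 85: fwd
Round 2: pos4(id56) recv 88: fwd; pos5(id93) recv 73: drop; pos7(id85) recv 93: fwd; pos1(id55) recv 85: fwd
After round 2: 3 messages still in flight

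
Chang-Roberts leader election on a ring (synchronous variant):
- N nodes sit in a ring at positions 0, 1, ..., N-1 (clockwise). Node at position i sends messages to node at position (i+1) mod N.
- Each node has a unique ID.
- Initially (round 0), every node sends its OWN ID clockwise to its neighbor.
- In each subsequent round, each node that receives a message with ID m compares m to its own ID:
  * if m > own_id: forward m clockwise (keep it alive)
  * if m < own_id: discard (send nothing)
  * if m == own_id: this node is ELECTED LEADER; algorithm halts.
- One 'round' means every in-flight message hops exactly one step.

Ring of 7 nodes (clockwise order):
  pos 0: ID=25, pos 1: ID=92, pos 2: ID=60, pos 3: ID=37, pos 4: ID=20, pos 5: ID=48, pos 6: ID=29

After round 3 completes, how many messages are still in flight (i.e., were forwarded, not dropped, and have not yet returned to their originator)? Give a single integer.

Round 1: pos1(id92) recv 25: drop; pos2(id60) recv 92: fwd; pos3(id37) recv 60: fwd; pos4(id20) recv 37: fwd; pos5(id48) recv 20: drop; pos6(id29) recv 48: fwd; pos0(id25) recv 29: fwd
Round 2: pos3(id37) recv 92: fwd; pos4(id20) recv 60: fwd; pos5(id48) recv 37: drop; pos0(id25) recv 48: fwd; pos1(id92) recv 29: drop
Round 3: pos4(id20) recv 92: fwd; pos5(id48) recv 60: fwd; pos1(id92) recv 48: drop
After round 3: 2 messages still in flight

Answer: 2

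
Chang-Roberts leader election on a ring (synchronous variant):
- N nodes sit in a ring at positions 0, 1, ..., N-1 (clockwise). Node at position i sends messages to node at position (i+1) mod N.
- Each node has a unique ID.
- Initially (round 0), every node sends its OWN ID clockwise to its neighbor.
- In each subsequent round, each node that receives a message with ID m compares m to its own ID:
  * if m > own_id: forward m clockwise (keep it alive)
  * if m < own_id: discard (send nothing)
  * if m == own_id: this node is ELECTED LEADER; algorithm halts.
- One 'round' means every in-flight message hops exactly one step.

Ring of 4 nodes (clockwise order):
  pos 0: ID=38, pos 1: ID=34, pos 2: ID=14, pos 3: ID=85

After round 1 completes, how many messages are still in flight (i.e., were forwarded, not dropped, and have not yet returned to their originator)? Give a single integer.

Round 1: pos1(id34) recv 38: fwd; pos2(id14) recv 34: fwd; pos3(id85) recv 14: drop; pos0(id38) recv 85: fwd
After round 1: 3 messages still in flight

Answer: 3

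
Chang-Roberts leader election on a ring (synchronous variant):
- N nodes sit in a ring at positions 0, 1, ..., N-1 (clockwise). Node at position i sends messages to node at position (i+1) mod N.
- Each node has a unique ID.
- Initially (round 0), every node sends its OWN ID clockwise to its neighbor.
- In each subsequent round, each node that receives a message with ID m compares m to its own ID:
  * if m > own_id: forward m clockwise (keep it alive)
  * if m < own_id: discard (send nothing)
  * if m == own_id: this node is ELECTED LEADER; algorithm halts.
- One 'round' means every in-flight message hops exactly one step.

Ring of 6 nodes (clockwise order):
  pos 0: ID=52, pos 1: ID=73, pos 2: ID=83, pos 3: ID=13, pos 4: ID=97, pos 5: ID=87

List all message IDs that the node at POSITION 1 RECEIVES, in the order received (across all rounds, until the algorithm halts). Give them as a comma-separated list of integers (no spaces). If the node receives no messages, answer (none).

Round 1: pos1(id73) recv 52: drop; pos2(id83) recv 73: drop; pos3(id13) recv 83: fwd; pos4(id97) recv 13: drop; pos5(id87) recv 97: fwd; pos0(id52) recv 87: fwd
Round 2: pos4(id97) recv 83: drop; pos0(id52) recv 97: fwd; pos1(id73) recv 87: fwd
Round 3: pos1(id73) recv 97: fwd; pos2(id83) recv 87: fwd
Round 4: pos2(id83) recv 97: fwd; pos3(id13) recv 87: fwd
Round 5: pos3(id13) recv 97: fwd; pos4(id97) recv 87: drop
Round 6: pos4(id97) recv 97: ELECTED

Answer: 52,87,97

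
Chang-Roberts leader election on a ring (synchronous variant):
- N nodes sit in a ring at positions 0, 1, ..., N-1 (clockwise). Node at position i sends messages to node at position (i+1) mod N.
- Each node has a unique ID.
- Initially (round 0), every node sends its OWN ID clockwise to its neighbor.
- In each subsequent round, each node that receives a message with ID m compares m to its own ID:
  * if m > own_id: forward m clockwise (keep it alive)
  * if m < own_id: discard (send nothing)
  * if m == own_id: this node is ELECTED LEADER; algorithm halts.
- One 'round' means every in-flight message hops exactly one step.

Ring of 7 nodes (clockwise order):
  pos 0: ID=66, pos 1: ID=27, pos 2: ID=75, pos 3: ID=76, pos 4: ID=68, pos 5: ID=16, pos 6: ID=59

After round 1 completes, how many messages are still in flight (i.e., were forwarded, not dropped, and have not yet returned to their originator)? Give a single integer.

Answer: 3

Derivation:
Round 1: pos1(id27) recv 66: fwd; pos2(id75) recv 27: drop; pos3(id76) recv 75: drop; pos4(id68) recv 76: fwd; pos5(id16) recv 68: fwd; pos6(id59) recv 16: drop; pos0(id66) recv 59: drop
After round 1: 3 messages still in flight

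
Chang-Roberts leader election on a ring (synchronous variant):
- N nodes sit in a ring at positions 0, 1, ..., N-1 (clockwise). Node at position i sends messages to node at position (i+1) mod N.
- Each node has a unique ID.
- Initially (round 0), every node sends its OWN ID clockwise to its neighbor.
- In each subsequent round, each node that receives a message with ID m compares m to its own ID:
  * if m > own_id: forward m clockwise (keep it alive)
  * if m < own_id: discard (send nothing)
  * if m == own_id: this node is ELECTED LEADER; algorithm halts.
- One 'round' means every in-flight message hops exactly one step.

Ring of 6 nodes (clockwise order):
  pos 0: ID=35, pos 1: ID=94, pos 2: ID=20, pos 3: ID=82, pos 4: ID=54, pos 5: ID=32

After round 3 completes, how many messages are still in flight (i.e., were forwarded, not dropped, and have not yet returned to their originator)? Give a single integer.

Answer: 2

Derivation:
Round 1: pos1(id94) recv 35: drop; pos2(id20) recv 94: fwd; pos3(id82) recv 20: drop; pos4(id54) recv 82: fwd; pos5(id32) recv 54: fwd; pos0(id35) recv 32: drop
Round 2: pos3(id82) recv 94: fwd; pos5(id32) recv 82: fwd; pos0(id35) recv 54: fwd
Round 3: pos4(id54) recv 94: fwd; pos0(id35) recv 82: fwd; pos1(id94) recv 54: drop
After round 3: 2 messages still in flight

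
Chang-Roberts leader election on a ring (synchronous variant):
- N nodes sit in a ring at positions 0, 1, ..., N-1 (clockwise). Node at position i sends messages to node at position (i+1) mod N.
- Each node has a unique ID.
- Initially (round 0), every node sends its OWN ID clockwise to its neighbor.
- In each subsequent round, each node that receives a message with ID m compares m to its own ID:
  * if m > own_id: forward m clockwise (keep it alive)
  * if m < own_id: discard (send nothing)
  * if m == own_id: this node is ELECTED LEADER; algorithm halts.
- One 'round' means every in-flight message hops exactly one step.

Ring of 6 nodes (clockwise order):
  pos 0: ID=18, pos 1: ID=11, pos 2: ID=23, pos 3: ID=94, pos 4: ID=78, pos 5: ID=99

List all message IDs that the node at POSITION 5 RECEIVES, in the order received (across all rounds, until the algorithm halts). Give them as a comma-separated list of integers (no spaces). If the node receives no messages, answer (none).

Round 1: pos1(id11) recv 18: fwd; pos2(id23) recv 11: drop; pos3(id94) recv 23: drop; pos4(id78) recv 94: fwd; pos5(id99) recv 78: drop; pos0(id18) recv 99: fwd
Round 2: pos2(id23) recv 18: drop; pos5(id99) recv 94: drop; pos1(id11) recv 99: fwd
Round 3: pos2(id23) recv 99: fwd
Round 4: pos3(id94) recv 99: fwd
Round 5: pos4(id78) recv 99: fwd
Round 6: pos5(id99) recv 99: ELECTED

Answer: 78,94,99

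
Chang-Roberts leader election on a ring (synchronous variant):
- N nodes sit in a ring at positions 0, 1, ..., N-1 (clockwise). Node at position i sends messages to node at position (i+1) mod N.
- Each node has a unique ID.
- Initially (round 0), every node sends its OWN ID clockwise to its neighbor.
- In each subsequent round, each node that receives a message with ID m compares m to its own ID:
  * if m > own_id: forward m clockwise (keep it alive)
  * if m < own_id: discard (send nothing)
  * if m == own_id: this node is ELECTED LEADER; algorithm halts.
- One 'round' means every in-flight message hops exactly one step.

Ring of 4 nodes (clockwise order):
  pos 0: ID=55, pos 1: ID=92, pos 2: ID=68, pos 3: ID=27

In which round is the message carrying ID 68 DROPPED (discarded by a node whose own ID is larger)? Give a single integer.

Answer: 3

Derivation:
Round 1: pos1(id92) recv 55: drop; pos2(id68) recv 92: fwd; pos3(id27) recv 68: fwd; pos0(id55) recv 27: drop
Round 2: pos3(id27) recv 92: fwd; pos0(id55) recv 68: fwd
Round 3: pos0(id55) recv 92: fwd; pos1(id92) recv 68: drop
Round 4: pos1(id92) recv 92: ELECTED
Message ID 68 originates at pos 2; dropped at pos 1 in round 3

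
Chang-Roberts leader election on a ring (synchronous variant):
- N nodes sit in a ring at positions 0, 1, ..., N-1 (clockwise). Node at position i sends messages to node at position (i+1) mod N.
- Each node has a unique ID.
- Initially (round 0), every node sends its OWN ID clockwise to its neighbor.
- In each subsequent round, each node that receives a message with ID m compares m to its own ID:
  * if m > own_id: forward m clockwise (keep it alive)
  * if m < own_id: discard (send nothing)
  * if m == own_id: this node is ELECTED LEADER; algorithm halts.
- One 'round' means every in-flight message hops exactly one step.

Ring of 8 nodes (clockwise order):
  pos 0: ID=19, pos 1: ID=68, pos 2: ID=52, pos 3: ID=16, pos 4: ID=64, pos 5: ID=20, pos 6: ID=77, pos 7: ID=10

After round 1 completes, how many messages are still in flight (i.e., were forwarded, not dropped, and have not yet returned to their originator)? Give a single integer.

Round 1: pos1(id68) recv 19: drop; pos2(id52) recv 68: fwd; pos3(id16) recv 52: fwd; pos4(id64) recv 16: drop; pos5(id20) recv 64: fwd; pos6(id77) recv 20: drop; pos7(id10) recv 77: fwd; pos0(id19) recv 10: drop
After round 1: 4 messages still in flight

Answer: 4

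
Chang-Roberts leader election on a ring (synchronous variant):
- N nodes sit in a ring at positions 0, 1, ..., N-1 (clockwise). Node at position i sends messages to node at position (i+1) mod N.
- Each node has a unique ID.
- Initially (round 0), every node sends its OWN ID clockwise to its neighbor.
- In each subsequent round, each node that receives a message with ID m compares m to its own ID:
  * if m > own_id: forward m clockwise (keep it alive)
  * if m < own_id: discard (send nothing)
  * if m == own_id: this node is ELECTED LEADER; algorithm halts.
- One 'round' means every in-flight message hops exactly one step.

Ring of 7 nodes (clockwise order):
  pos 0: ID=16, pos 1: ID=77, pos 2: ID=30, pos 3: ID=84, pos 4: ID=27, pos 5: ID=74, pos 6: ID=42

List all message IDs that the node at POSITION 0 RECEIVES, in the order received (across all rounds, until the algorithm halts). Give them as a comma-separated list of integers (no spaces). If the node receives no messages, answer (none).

Round 1: pos1(id77) recv 16: drop; pos2(id30) recv 77: fwd; pos3(id84) recv 30: drop; pos4(id27) recv 84: fwd; pos5(id74) recv 27: drop; pos6(id42) recv 74: fwd; pos0(id16) recv 42: fwd
Round 2: pos3(id84) recv 77: drop; pos5(id74) recv 84: fwd; pos0(id16) recv 74: fwd; pos1(id77) recv 42: drop
Round 3: pos6(id42) recv 84: fwd; pos1(id77) recv 74: drop
Round 4: pos0(id16) recv 84: fwd
Round 5: pos1(id77) recv 84: fwd
Round 6: pos2(id30) recv 84: fwd
Round 7: pos3(id84) recv 84: ELECTED

Answer: 42,74,84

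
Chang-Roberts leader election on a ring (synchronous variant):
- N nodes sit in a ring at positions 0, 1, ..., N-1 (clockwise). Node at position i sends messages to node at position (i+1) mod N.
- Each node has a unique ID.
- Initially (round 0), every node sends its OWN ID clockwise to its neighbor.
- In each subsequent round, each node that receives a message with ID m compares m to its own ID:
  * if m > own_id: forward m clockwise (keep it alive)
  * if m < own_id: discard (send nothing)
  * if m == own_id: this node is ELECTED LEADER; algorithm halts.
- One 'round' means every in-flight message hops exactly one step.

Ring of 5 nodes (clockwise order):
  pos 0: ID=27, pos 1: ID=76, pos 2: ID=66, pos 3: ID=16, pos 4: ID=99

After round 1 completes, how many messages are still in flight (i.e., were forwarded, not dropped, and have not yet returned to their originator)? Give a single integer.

Answer: 3

Derivation:
Round 1: pos1(id76) recv 27: drop; pos2(id66) recv 76: fwd; pos3(id16) recv 66: fwd; pos4(id99) recv 16: drop; pos0(id27) recv 99: fwd
After round 1: 3 messages still in flight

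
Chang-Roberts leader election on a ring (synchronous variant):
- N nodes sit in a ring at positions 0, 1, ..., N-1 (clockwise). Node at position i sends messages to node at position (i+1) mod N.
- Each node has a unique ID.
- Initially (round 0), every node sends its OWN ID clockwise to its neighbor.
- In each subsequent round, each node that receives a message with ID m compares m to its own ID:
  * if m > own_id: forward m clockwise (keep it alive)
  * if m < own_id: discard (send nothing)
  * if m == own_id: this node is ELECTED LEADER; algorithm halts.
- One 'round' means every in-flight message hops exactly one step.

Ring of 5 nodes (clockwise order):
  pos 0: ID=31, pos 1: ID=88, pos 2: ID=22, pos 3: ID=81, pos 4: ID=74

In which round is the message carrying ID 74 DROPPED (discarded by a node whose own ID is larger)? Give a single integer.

Round 1: pos1(id88) recv 31: drop; pos2(id22) recv 88: fwd; pos3(id81) recv 22: drop; pos4(id74) recv 81: fwd; pos0(id31) recv 74: fwd
Round 2: pos3(id81) recv 88: fwd; pos0(id31) recv 81: fwd; pos1(id88) recv 74: drop
Round 3: pos4(id74) recv 88: fwd; pos1(id88) recv 81: drop
Round 4: pos0(id31) recv 88: fwd
Round 5: pos1(id88) recv 88: ELECTED
Message ID 74 originates at pos 4; dropped at pos 1 in round 2

Answer: 2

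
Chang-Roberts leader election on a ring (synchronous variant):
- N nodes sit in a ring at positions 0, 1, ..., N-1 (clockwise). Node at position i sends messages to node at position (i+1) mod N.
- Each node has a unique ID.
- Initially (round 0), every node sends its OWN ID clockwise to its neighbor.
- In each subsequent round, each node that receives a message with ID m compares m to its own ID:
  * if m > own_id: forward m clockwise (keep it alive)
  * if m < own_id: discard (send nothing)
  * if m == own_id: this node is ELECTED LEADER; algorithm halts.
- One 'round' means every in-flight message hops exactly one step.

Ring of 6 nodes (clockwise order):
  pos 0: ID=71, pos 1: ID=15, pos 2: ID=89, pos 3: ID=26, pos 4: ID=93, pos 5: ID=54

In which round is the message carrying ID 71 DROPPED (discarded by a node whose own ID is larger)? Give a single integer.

Round 1: pos1(id15) recv 71: fwd; pos2(id89) recv 15: drop; pos3(id26) recv 89: fwd; pos4(id93) recv 26: drop; pos5(id54) recv 93: fwd; pos0(id71) recv 54: drop
Round 2: pos2(id89) recv 71: drop; pos4(id93) recv 89: drop; pos0(id71) recv 93: fwd
Round 3: pos1(id15) recv 93: fwd
Round 4: pos2(id89) recv 93: fwd
Round 5: pos3(id26) recv 93: fwd
Round 6: pos4(id93) recv 93: ELECTED
Message ID 71 originates at pos 0; dropped at pos 2 in round 2

Answer: 2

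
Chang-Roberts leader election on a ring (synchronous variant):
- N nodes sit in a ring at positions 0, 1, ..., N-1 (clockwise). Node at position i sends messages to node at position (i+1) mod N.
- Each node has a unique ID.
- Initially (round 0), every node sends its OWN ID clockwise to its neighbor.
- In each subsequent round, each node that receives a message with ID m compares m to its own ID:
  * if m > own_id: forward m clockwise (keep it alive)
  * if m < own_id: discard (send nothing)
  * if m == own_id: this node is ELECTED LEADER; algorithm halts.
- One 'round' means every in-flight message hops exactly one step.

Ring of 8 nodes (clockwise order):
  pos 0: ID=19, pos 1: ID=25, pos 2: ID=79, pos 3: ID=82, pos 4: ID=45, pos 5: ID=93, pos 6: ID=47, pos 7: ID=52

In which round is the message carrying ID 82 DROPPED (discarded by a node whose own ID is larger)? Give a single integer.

Round 1: pos1(id25) recv 19: drop; pos2(id79) recv 25: drop; pos3(id82) recv 79: drop; pos4(id45) recv 82: fwd; pos5(id93) recv 45: drop; pos6(id47) recv 93: fwd; pos7(id52) recv 47: drop; pos0(id19) recv 52: fwd
Round 2: pos5(id93) recv 82: drop; pos7(id52) recv 93: fwd; pos1(id25) recv 52: fwd
Round 3: pos0(id19) recv 93: fwd; pos2(id79) recv 52: drop
Round 4: pos1(id25) recv 93: fwd
Round 5: pos2(id79) recv 93: fwd
Round 6: pos3(id82) recv 93: fwd
Round 7: pos4(id45) recv 93: fwd
Round 8: pos5(id93) recv 93: ELECTED
Message ID 82 originates at pos 3; dropped at pos 5 in round 2

Answer: 2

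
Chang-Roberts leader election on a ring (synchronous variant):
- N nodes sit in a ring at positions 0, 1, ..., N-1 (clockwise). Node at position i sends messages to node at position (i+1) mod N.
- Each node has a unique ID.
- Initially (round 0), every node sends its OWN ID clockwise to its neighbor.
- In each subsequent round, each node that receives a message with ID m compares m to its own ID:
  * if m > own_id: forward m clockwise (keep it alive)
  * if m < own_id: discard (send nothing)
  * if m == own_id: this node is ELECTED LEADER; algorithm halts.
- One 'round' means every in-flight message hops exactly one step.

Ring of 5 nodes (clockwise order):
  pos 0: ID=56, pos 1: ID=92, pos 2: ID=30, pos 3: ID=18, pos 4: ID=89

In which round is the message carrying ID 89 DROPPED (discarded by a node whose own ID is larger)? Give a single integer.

Answer: 2

Derivation:
Round 1: pos1(id92) recv 56: drop; pos2(id30) recv 92: fwd; pos3(id18) recv 30: fwd; pos4(id89) recv 18: drop; pos0(id56) recv 89: fwd
Round 2: pos3(id18) recv 92: fwd; pos4(id89) recv 30: drop; pos1(id92) recv 89: drop
Round 3: pos4(id89) recv 92: fwd
Round 4: pos0(id56) recv 92: fwd
Round 5: pos1(id92) recv 92: ELECTED
Message ID 89 originates at pos 4; dropped at pos 1 in round 2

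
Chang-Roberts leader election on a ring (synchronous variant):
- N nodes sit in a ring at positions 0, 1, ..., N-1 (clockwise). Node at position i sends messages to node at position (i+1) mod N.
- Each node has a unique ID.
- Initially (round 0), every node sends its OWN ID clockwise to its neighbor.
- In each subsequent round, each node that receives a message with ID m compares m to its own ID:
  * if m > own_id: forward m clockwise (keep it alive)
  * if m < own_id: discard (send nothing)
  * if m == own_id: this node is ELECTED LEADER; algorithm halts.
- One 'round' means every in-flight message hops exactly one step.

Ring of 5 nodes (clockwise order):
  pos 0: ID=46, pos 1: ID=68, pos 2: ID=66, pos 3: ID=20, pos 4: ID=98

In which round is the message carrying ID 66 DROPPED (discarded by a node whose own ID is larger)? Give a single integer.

Round 1: pos1(id68) recv 46: drop; pos2(id66) recv 68: fwd; pos3(id20) recv 66: fwd; pos4(id98) recv 20: drop; pos0(id46) recv 98: fwd
Round 2: pos3(id20) recv 68: fwd; pos4(id98) recv 66: drop; pos1(id68) recv 98: fwd
Round 3: pos4(id98) recv 68: drop; pos2(id66) recv 98: fwd
Round 4: pos3(id20) recv 98: fwd
Round 5: pos4(id98) recv 98: ELECTED
Message ID 66 originates at pos 2; dropped at pos 4 in round 2

Answer: 2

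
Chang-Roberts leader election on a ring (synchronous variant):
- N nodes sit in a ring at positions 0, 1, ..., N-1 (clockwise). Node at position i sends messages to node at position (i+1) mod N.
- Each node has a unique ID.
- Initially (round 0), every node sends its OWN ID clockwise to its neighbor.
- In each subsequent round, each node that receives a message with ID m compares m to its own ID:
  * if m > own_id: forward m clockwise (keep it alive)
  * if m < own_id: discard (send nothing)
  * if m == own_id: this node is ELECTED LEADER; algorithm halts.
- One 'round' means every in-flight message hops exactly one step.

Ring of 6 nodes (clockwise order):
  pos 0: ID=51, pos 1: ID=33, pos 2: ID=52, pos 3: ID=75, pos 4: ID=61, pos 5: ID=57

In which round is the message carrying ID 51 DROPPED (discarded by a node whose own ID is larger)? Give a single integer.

Answer: 2

Derivation:
Round 1: pos1(id33) recv 51: fwd; pos2(id52) recv 33: drop; pos3(id75) recv 52: drop; pos4(id61) recv 75: fwd; pos5(id57) recv 61: fwd; pos0(id51) recv 57: fwd
Round 2: pos2(id52) recv 51: drop; pos5(id57) recv 75: fwd; pos0(id51) recv 61: fwd; pos1(id33) recv 57: fwd
Round 3: pos0(id51) recv 75: fwd; pos1(id33) recv 61: fwd; pos2(id52) recv 57: fwd
Round 4: pos1(id33) recv 75: fwd; pos2(id52) recv 61: fwd; pos3(id75) recv 57: drop
Round 5: pos2(id52) recv 75: fwd; pos3(id75) recv 61: drop
Round 6: pos3(id75) recv 75: ELECTED
Message ID 51 originates at pos 0; dropped at pos 2 in round 2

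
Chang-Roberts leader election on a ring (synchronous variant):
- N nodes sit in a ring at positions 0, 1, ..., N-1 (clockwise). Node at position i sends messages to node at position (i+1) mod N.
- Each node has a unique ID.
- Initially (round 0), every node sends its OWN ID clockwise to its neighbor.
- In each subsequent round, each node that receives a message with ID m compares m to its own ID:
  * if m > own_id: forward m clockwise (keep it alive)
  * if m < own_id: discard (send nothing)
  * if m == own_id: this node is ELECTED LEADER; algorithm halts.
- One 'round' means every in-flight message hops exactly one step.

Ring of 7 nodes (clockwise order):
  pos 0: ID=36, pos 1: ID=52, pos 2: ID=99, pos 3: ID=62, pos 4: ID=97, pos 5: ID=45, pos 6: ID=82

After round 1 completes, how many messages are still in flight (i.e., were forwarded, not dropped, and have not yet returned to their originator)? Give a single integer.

Round 1: pos1(id52) recv 36: drop; pos2(id99) recv 52: drop; pos3(id62) recv 99: fwd; pos4(id97) recv 62: drop; pos5(id45) recv 97: fwd; pos6(id82) recv 45: drop; pos0(id36) recv 82: fwd
After round 1: 3 messages still in flight

Answer: 3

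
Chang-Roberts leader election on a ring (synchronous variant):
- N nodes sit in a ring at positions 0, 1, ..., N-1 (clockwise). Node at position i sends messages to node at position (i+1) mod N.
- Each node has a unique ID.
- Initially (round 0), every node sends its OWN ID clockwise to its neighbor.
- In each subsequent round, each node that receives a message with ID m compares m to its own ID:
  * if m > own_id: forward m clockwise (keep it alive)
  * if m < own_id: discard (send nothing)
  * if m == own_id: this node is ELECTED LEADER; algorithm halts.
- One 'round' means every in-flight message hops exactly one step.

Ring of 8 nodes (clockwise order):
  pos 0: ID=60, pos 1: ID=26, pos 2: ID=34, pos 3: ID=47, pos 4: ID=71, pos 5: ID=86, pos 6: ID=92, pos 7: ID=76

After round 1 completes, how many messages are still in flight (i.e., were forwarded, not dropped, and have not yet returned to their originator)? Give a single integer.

Answer: 3

Derivation:
Round 1: pos1(id26) recv 60: fwd; pos2(id34) recv 26: drop; pos3(id47) recv 34: drop; pos4(id71) recv 47: drop; pos5(id86) recv 71: drop; pos6(id92) recv 86: drop; pos7(id76) recv 92: fwd; pos0(id60) recv 76: fwd
After round 1: 3 messages still in flight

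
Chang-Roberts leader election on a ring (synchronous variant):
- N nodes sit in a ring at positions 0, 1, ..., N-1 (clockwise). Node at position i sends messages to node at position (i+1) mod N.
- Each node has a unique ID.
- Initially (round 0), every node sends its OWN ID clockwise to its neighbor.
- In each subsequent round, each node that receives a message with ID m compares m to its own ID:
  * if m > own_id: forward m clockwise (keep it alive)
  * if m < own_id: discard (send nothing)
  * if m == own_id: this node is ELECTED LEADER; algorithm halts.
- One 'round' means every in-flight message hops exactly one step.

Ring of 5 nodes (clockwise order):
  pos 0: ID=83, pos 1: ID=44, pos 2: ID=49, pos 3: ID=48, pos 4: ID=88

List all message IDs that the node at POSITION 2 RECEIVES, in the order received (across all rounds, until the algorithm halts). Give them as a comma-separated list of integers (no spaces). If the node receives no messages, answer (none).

Answer: 44,83,88

Derivation:
Round 1: pos1(id44) recv 83: fwd; pos2(id49) recv 44: drop; pos3(id48) recv 49: fwd; pos4(id88) recv 48: drop; pos0(id83) recv 88: fwd
Round 2: pos2(id49) recv 83: fwd; pos4(id88) recv 49: drop; pos1(id44) recv 88: fwd
Round 3: pos3(id48) recv 83: fwd; pos2(id49) recv 88: fwd
Round 4: pos4(id88) recv 83: drop; pos3(id48) recv 88: fwd
Round 5: pos4(id88) recv 88: ELECTED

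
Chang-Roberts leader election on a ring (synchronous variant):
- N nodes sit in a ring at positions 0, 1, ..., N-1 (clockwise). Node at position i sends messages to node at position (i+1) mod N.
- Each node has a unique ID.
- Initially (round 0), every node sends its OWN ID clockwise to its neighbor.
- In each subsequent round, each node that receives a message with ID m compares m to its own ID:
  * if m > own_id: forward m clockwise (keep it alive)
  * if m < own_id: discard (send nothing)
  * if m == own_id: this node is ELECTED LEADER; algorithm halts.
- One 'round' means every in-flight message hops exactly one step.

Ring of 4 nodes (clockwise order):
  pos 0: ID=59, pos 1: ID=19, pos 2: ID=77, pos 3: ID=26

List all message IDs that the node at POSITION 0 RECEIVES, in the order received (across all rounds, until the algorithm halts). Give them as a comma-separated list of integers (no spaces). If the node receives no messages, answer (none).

Answer: 26,77

Derivation:
Round 1: pos1(id19) recv 59: fwd; pos2(id77) recv 19: drop; pos3(id26) recv 77: fwd; pos0(id59) recv 26: drop
Round 2: pos2(id77) recv 59: drop; pos0(id59) recv 77: fwd
Round 3: pos1(id19) recv 77: fwd
Round 4: pos2(id77) recv 77: ELECTED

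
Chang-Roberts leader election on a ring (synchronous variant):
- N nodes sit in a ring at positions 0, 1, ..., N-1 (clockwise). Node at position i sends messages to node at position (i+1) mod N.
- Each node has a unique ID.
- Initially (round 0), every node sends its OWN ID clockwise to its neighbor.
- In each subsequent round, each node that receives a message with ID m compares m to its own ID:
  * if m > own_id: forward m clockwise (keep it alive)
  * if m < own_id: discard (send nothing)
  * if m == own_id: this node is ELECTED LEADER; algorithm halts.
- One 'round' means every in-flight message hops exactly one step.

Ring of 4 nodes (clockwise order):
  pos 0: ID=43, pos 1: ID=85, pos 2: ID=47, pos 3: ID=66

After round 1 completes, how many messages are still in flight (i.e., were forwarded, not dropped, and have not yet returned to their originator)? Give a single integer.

Answer: 2

Derivation:
Round 1: pos1(id85) recv 43: drop; pos2(id47) recv 85: fwd; pos3(id66) recv 47: drop; pos0(id43) recv 66: fwd
After round 1: 2 messages still in flight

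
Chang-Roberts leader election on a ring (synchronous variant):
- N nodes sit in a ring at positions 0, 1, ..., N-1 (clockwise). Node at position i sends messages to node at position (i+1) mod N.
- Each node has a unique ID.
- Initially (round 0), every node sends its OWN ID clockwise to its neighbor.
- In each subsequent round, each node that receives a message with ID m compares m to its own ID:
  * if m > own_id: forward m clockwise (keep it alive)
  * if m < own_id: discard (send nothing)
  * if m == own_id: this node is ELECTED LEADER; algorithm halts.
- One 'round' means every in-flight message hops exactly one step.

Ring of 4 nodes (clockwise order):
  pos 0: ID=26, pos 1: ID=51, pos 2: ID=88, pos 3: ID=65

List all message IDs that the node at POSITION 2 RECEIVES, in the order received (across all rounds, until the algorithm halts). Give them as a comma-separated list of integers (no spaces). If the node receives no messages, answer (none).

Round 1: pos1(id51) recv 26: drop; pos2(id88) recv 51: drop; pos3(id65) recv 88: fwd; pos0(id26) recv 65: fwd
Round 2: pos0(id26) recv 88: fwd; pos1(id51) recv 65: fwd
Round 3: pos1(id51) recv 88: fwd; pos2(id88) recv 65: drop
Round 4: pos2(id88) recv 88: ELECTED

Answer: 51,65,88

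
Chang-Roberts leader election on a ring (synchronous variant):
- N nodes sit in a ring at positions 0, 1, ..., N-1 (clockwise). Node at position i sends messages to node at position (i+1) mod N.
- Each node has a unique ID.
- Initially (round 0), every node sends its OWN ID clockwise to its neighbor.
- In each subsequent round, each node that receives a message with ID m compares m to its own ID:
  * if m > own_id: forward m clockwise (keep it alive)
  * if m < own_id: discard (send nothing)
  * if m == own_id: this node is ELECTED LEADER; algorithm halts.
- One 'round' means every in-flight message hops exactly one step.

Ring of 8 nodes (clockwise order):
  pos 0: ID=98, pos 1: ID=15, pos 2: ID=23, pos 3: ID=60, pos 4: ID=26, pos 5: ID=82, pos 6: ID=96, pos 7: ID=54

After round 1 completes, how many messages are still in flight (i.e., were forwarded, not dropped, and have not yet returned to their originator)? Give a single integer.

Answer: 3

Derivation:
Round 1: pos1(id15) recv 98: fwd; pos2(id23) recv 15: drop; pos3(id60) recv 23: drop; pos4(id26) recv 60: fwd; pos5(id82) recv 26: drop; pos6(id96) recv 82: drop; pos7(id54) recv 96: fwd; pos0(id98) recv 54: drop
After round 1: 3 messages still in flight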